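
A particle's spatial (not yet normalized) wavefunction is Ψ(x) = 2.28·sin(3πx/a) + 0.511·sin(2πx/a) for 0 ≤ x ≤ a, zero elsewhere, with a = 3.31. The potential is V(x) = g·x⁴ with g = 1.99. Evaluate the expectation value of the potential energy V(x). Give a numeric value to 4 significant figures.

30.39

⟨V⟩ = ∫ V(x)·|Ψ|² dx / ∫|Ψ|² dx.
On 0 ≤ x ≤ a (j ≠ l): ∫sin²(jπx/a) dx = a/2, ∫sin(jπx/a)·sin(lπx/a) dx = 0; diagonal moments ∫x·sin²(jπx/a) dx = a²/4, ∫x²·sin²(jπx/a) dx = a³·(1/6 − 1/(4j²π²)); cross terms ∫x·sin(jπx/a)·sin(lπx/a) dx = 0 for j + l even and −4jla²/(π²(j² − l²)²) for j + l odd, ∫x²·sin(jπx/a)·sin(lπx/a) dx = (−1)^(j+l)·4jla³/(π²(j² − l²)²); higher powers the same way via product-to-sum and parts.
State is unnormalized: ∫|Ψ|² dx = 9.0355, and ∫Ψ*·V(x)·Ψ dx = 274.60, so ⟨V⟩ = 274.60 / 9.0355.
⟨V⟩ = 30.391.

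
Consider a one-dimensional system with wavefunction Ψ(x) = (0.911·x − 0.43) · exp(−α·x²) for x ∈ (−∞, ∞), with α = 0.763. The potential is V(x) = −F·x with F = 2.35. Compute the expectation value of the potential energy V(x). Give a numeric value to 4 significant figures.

⟨V⟩ = ∫ V(x)·|Ψ|² dx / ∫|Ψ|² dx.
Expand each integrand as polynomial × e^(−2αx²) and use ∫x^(2j)·e^(−2αx²) dx = (2j−1)!!/(4α)^j · √(π/(2α)), odd powers → 0; here √(π/(2α)) = 1.4348.
State is unnormalized: ∫|Ψ|² dx = 0.65546, and ∫Ψ*·V(x)·Ψ dx = 0.86556, so ⟨V⟩ = 0.86556 / 0.65546.
⟨V⟩ = 1.3205.

1.321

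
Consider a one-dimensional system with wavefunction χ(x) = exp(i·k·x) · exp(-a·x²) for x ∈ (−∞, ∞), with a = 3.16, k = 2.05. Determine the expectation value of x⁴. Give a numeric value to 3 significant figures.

⟨x⁴⟩ = ∫ x⁴·|χ|² dx / ∫|χ|² dx (integrals over the domain).
Gaussian moments: ∫x^(2j)·e^(−2ax²) dx = (2j−1)!!/(4a)^j · √(π/(2a)), odd powers integrate to 0; here √(π/(2a)) = 0.70504.
State is unnormalized: ∫|χ|² dx = 0.70504, and ∫χ*·x⁴·χ dx = 0.013239, so ⟨x⁴⟩ = 0.013239 / 0.70504.
⟨x⁴⟩ = 0.018777.

0.0188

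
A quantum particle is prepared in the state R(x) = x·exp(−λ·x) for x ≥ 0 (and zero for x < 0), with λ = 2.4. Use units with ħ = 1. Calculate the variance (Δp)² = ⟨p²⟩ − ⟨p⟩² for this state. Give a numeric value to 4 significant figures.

Compute ⟨p⟩ and ⟨p²⟩ separately; (Δp)² = ⟨p²⟩ − ⟨p⟩².
Differentiate x·exp(−λ·x) with the product rule; every integrand then reduces to terms xʲ·e^(−2λx) on [0, ∞), with ∫₀^∞ xʲ·e^(−2λx) dx = j!/(2λ)^(j+1).
Normalization: ∫|R|² dx = 0.018084.
⟨p⟩ = 0.0000 and ⟨p²⟩ = 5.7600.
(Δp)² = 5.7600 − (0.0000)² = 5.7600.

5.760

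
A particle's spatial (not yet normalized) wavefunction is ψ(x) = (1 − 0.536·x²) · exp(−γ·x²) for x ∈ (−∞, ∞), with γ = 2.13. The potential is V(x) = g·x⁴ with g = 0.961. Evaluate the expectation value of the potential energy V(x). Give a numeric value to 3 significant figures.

0.0228

⟨V⟩ = ∫ V(x)·|ψ|² dx / ∫|ψ|² dx.
Expand each integrand as polynomial × e^(−2γx²) and use ∫x^(2j)·e^(−2γx²) dx = (2j−1)!!/(4γ)^j · √(π/(2γ)), odd powers → 0; here √(π/(2γ)) = 0.85876.
State is unnormalized: ∫|ψ|² dx = 0.76090, and ∫ψ*·V(x)·ψ dx = 0.017374, so ⟨V⟩ = 0.017374 / 0.76090.
⟨V⟩ = 0.022834.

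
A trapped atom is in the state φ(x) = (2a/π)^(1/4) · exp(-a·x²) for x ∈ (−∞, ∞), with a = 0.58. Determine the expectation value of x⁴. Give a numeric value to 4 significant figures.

0.5574

⟨x⁴⟩ = ∫ x⁴·|φ|² dx (integrals over the domain).
Gaussian moments: ∫x^(2j)·e^(−2ax²) dx = (2j−1)!!/(4a)^j · √(π/(2a)), odd powers integrate to 0; here √(π/(2a)) = 1.6457.
⟨x⁴⟩ = 0.55737.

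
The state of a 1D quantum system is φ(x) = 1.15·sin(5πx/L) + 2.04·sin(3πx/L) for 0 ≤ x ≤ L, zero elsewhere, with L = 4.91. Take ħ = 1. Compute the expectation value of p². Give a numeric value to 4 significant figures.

p² φ = −ħ² d²φ/dx²; ⟨p²⟩ = −ħ² ∫ φ*·φ'' dx / ∫|φ|² dx.
d²/dx² sin(jπx/L) = −(jπ/L)²·sin(jπx/L); on 0 ≤ x ≤ L, ∫sin²(jπx/L) dx = L/2 and ∫sin(jπx/L)·sin(lπx/L) dx = 0 for j ≠ l, so only diagonal terms survive in ∫|φ|² and ∫φ·φ″; ∫φ·φ′ dx = [φ²/2] between the walls = 0.
State is unnormalized: ∫|φ|² dx = 13.463, and ∫φ*·(−ħ² φ'') dx = 70.873, so ⟨p²⟩ = 70.873 / 13.463.
⟨p²⟩ = 5.2641.

5.264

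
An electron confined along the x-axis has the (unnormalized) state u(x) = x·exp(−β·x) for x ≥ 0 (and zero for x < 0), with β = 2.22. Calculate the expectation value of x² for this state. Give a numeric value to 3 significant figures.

0.609

⟨x²⟩ = ∫ x²·|u|² dx / ∫|u|² dx (integrals over the domain).
Every integrand reduces to terms xʲ·e^(−2βx) on [0, ∞); use ∫₀^∞ xʲ·e^(−2βx) dx = j!/(2β)^(j+1).
State is unnormalized: ∫|u|² dx = 0.022850, and ∫u*·x²·u dx = 0.013909, so ⟨x²⟩ = 0.013909 / 0.022850.
⟨x²⟩ = 0.60872.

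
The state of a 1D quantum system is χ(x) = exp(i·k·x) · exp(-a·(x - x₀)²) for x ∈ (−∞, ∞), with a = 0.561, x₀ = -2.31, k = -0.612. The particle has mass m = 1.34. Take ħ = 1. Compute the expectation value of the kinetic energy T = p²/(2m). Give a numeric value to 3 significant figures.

0.349

T = −(ħ²/2m) d²/dx², so ⟨T⟩ = −(ħ²/2m) ∫ χ*·χ'' dx / ∫|χ|² dx; with m = 1.34.
Gaussian moments (u = x − x₀): ∫u^(2j)·e^(−2au²) du = (2j−1)!!/(4a)^j · √(π/(2a)), odd powers integrate to 0; here √(π/(2a)) = 1.6733. Derivatives: χ′ = (ik − 2au)·χ, χ″ = ((ik − 2au)² − 2a)·χ; the odd-in-u pieces drop out.
State is unnormalized: ∫|χ|² dx = 1.6733, and ∫χ*·(−ħ²/2m · χ'') dx = 0.58413, so ⟨T⟩ = 0.58413 / 1.6733.
⟨T⟩ = 0.34908.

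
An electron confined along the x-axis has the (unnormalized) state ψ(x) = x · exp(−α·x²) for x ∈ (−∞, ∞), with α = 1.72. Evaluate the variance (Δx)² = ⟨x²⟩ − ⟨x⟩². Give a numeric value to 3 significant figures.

Compute ⟨x⟩ and ⟨x²⟩ separately, then (Δx)² = ⟨x²⟩ − ⟨x⟩².
Expand each integrand as polynomial × e^(−2αx²) and use ∫x^(2j)·e^(−2αx²) dx = (2j−1)!!/(4α)^j · √(π/(2α)), odd powers → 0; here √(π/(2α)) = 0.95564.
Normalization: ∫|ψ|² dx = 0.13890.
⟨x⟩ = 0.0000 and ⟨x²⟩ = 0.43605.
(Δx)² = 0.43605 − (0.0000)² = 0.43605.

0.436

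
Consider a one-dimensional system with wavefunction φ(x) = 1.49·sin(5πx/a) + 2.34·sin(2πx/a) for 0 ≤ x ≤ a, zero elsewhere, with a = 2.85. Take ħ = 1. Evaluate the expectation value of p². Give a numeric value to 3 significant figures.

12.2

p² φ = −ħ² d²φ/dx²; ⟨p²⟩ = −ħ² ∫ φ*·φ'' dx / ∫|φ|² dx.
d²/dx² sin(jπx/a) = −(jπ/a)²·sin(jπx/a); on 0 ≤ x ≤ a, ∫sin²(jπx/a) dx = a/2 and ∫sin(jπx/a)·sin(lπx/a) dx = 0 for j ≠ l, so only diagonal terms survive in ∫|φ|² and ∫φ·φ″; ∫φ·φ′ dx = [φ²/2] between the walls = 0.
State is unnormalized: ∫|φ|² dx = 10.966, and ∫φ*·(−ħ² φ'') dx = 134.03, so ⟨p²⟩ = 134.03 / 10.966.
⟨p²⟩ = 12.222.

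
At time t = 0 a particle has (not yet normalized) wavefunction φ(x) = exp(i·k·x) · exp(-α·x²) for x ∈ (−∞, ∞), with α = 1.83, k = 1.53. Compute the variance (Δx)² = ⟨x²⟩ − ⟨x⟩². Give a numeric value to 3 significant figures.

Compute ⟨x⟩ and ⟨x²⟩ separately, then (Δx)² = ⟨x²⟩ − ⟨x⟩².
Gaussian moments: ∫x^(2j)·e^(−2αx²) dx = (2j−1)!!/(4α)^j · √(π/(2α)), odd powers integrate to 0; here √(π/(2α)) = 0.92648.
Normalization: ∫|φ|² dx = 0.92648.
⟨x⟩ = 0.0000 and ⟨x²⟩ = 0.13661.
(Δx)² = 0.13661 − (0.0000)² = 0.13661.

0.137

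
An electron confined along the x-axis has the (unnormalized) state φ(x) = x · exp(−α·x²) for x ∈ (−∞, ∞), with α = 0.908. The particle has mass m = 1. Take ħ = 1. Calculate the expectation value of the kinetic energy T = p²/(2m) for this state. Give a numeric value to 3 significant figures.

1.36

T = −(ħ²/2m) d²/dx², so ⟨T⟩ = −(ħ²/2m) ∫ φ*·φ'' dx / ∫|φ|² dx; with m = 1.
Expand each integrand as polynomial × e^(−2αx²) and use ∫x^(2j)·e^(−2αx²) dx = (2j−1)!!/(4α)^j · √(π/(2α)), odd powers → 0; here √(π/(2α)) = 1.3153. Differentiate with the product rule, d/dx e^(−αx²) = −2αx·e^(−αx²).
State is unnormalized: ∫|φ|² dx = 0.36214, and ∫φ*·(−ħ²/2m · φ'') dx = 0.49323, so ⟨T⟩ = 0.49323 / 0.36214.
⟨T⟩ = 1.3620.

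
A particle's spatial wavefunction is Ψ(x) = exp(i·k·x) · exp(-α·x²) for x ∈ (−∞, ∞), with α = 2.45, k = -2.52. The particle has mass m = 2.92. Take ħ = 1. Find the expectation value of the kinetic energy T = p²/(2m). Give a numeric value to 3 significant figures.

T = −(ħ²/2m) d²/dx², so ⟨T⟩ = −(ħ²/2m) ∫ Ψ*·Ψ'' dx / ∫|Ψ|² dx; with m = 2.92.
Gaussian moments: ∫x^(2j)·e^(−2αx²) dx = (2j−1)!!/(4α)^j · √(π/(2α)), odd powers integrate to 0; here √(π/(2α)) = 0.80071. Derivatives: Ψ′ = (ik − 2αx)·Ψ, Ψ″ = ((ik − 2αx)² − 2α)·Ψ; the odd-in-x pieces drop out.
State is unnormalized: ∫|Ψ|² dx = 0.80071, and ∫Ψ*·(−ħ²/2m · Ψ'') dx = 1.2066, so ⟨T⟩ = 1.2066 / 0.80071.
⟨T⟩ = 1.5069.

1.51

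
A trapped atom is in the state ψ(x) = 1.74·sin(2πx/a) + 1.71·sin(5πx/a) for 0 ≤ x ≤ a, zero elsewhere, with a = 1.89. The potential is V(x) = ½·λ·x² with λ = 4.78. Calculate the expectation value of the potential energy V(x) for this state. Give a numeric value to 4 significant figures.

2.625

⟨V⟩ = ∫ V(x)·|ψ|² dx / ∫|ψ|² dx.
On 0 ≤ x ≤ a (j ≠ l): ∫sin²(jπx/a) dx = a/2, ∫sin(jπx/a)·sin(lπx/a) dx = 0; diagonal moments ∫x·sin²(jπx/a) dx = a²/4, ∫x²·sin²(jπx/a) dx = a³·(1/6 − 1/(4j²π²)); cross terms ∫x·sin(jπx/a)·sin(lπx/a) dx = 0 for j + l even and −4jla²/(π²(j² − l²)²) for j + l odd, ∫x²·sin(jπx/a)·sin(lπx/a) dx = (−1)^(j+l)·4jla³/(π²(j² − l²)²); higher powers the same way via product-to-sum and parts.
State is unnormalized: ∫|ψ|² dx = 5.6244, and ∫ψ*·V(x)·ψ dx = 14.766, so ⟨V⟩ = 14.766 / 5.6244.
⟨V⟩ = 2.6254.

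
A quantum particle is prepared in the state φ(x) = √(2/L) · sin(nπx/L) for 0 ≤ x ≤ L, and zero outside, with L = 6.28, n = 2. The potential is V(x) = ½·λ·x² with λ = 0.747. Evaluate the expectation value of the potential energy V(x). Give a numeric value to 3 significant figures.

4.72

⟨V⟩ = ∫ V(x)·|φ|² dx.
With sin²θ = (1 − cos2θ)/2 on 0 ≤ x ≤ L: ∫sin²(nπx/L) dx = L/2, ∫x·sin²(nπx/L) dx = L²/4, ∫x²·sin²(nπx/L) dx = L³·(1/6 − 1/(4n²π²)); higher powers xᵏ the same way, integrating xᵏ·cos(2nπx/L) by parts.
⟨V⟩ = 4.7235.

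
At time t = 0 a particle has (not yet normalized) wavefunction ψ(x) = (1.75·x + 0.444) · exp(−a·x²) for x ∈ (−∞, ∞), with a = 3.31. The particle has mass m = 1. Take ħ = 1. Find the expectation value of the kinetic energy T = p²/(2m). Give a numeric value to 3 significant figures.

3.44

T = −(ħ²/2m) d²/dx², so ⟨T⟩ = −(ħ²/2m) ∫ ψ*·ψ'' dx / ∫|ψ|² dx; with m = 1.
Expand each integrand as polynomial × e^(−2ax²) and use ∫x^(2j)·e^(−2ax²) dx = (2j−1)!!/(4a)^j · √(π/(2a)), odd powers → 0; here √(π/(2a)) = 0.68888. Differentiate with the product rule, d/dx e^(−ax²) = −2ax·e^(−ax²).
State is unnormalized: ∫|ψ|² dx = 0.29515, and ∫ψ*·(−ħ²/2m · ψ'') dx = 1.0159, so ⟨T⟩ = 1.0159 / 0.29515.
⟨T⟩ = 3.4420.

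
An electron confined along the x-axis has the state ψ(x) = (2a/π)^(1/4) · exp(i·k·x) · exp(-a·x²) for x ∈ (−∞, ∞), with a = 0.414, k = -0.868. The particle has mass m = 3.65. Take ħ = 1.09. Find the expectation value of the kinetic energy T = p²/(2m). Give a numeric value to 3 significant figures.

T = −(ħ²/2m) d²/dx², so ⟨T⟩ = −(ħ²/2m) ∫ ψ*·ψ'' dx; with m = 3.65.
Gaussian moments: ∫x^(2j)·e^(−2ax²) dx = (2j−1)!!/(4a)^j · √(π/(2a)), odd powers integrate to 0; here √(π/(2a)) = 1.9479. Derivatives: ψ′ = (ik − 2ax)·ψ, ψ″ = ((ik − 2ax)² − 2a)·ψ; the odd-in-x pieces drop out.
⟨T⟩ = 0.19000.

0.190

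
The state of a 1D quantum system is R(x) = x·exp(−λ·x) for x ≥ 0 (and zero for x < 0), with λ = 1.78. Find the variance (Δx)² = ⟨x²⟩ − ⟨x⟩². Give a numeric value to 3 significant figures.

Compute ⟨x⟩ and ⟨x²⟩ separately, then (Δx)² = ⟨x²⟩ − ⟨x⟩².
Every integrand reduces to terms xʲ·e^(−2λx) on [0, ∞); use ∫₀^∞ xʲ·e^(−2λx) dx = j!/(2λ)^(j+1).
Normalization: ∫|R|² dx = 0.044328.
⟨x⟩ = 0.84270 and ⟨x²⟩ = 0.94685.
(Δx)² = 0.94685 − (0.84270)² = 0.23671.

0.237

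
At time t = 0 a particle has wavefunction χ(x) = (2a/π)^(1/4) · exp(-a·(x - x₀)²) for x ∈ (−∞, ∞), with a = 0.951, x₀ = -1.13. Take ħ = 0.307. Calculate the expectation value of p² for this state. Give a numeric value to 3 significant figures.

p² χ = −ħ² d²χ/dx²; ⟨p²⟩ = −ħ² ∫ χ*·χ'' dx.
Gaussian moments (u = x − x₀): ∫u^(2j)·e^(−2au²) du = (2j−1)!!/(4a)^j · √(π/(2a)), odd powers integrate to 0; here √(π/(2a)) = 1.2852. Derivatives: d/dx e^(−au²) = −2au·e^(−au²), d²/dx² e^(−au²) = (4a²u² − 2a)·e^(−au²).
⟨p²⟩ = 0.089631.

0.0896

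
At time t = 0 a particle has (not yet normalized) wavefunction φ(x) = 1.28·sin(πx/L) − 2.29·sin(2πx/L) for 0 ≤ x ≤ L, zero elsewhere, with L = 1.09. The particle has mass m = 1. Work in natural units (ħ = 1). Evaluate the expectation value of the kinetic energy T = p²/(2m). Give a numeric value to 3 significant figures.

T = −(ħ²/2m) d²/dx², so ⟨T⟩ = −(ħ²/2m) ∫ φ*·φ'' dx / ∫|φ|² dx; with m = 1.
d²/dx² sin(jπx/L) = −(jπ/L)²·sin(jπx/L); on 0 ≤ x ≤ L, ∫sin²(jπx/L) dx = L/2 and ∫sin(jπx/L)·sin(lπx/L) dx = 0 for j ≠ l, so only diagonal terms survive in ∫|φ|² and ∫φ·φ″; ∫φ·φ′ dx = [φ²/2] between the walls = 0.
State is unnormalized: ∫|φ|² dx = 3.7510, and ∫φ*·(−ħ²/2m · φ'') dx = 51.192, so ⟨T⟩ = 51.192 / 3.7510.
⟨T⟩ = 13.648.

13.6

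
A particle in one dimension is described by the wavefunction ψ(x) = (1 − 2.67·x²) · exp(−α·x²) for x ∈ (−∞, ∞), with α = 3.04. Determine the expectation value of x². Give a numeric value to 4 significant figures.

⟨x²⟩ = ∫ x²·|ψ|² dx / ∫|ψ|² dx (integrals over the domain).
Expand each integrand as polynomial × e^(−2αx²) and use ∫x^(2j)·e^(−2αx²) dx = (2j−1)!!/(4α)^j · √(π/(2α)), odd powers → 0; here √(π/(2α)) = 0.71882.
State is unnormalized: ∫|ψ|² dx = 0.50712, and ∫ψ*·x²·ψ dx = 0.023985, so ⟨x²⟩ = 0.023985 / 0.50712.
⟨x²⟩ = 0.047297.

0.04730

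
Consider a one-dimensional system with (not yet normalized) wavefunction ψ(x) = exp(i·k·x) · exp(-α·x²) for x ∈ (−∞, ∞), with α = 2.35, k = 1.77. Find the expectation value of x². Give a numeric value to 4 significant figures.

0.1064

⟨x²⟩ = ∫ x²·|ψ|² dx / ∫|ψ|² dx (integrals over the domain).
Gaussian moments: ∫x^(2j)·e^(−2αx²) dx = (2j−1)!!/(4α)^j · √(π/(2α)), odd powers integrate to 0; here √(π/(2α)) = 0.81757.
State is unnormalized: ∫|ψ|² dx = 0.81757, and ∫ψ*·x²·ψ dx = 0.086976, so ⟨x²⟩ = 0.086976 / 0.81757.
⟨x²⟩ = 0.10638.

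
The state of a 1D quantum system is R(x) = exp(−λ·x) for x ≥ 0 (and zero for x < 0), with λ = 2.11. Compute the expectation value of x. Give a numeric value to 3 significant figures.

0.237

⟨x⟩ = ∫ x·|R|² dx / ∫|R|² dx (integrals over the domain).
Every integrand reduces to terms xʲ·e^(−2λx) on [0, ∞); use ∫₀^∞ xʲ·e^(−2λx) dx = j!/(2λ)^(j+1).
State is unnormalized: ∫|R|² dx = 0.23697, and ∫R*·x·R dx = 0.056153, so ⟨x⟩ = 0.056153 / 0.23697.
⟨x⟩ = 0.23697.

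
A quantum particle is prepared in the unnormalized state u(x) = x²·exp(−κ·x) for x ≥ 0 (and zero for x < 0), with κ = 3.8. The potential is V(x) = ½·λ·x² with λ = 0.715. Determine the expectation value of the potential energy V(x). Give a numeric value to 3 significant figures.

⟨V⟩ = ∫ V(x)·|u|² dx / ∫|u|² dx.
Every integrand reduces to terms xʲ·e^(−2κx) on [0, ∞); use ∫₀^∞ xʲ·e^(−2κx) dx = j!/(2κ)^(j+1).
State is unnormalized: ∫|u|² dx = 0.00094655, and ∫u*·V(x)·u dx = 0.00017576, so ⟨V⟩ = 0.00017576 / 0.00094655.
⟨V⟩ = 0.18568.

0.186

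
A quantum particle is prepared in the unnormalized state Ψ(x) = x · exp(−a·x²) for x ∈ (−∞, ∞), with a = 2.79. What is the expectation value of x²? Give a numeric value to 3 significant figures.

⟨x²⟩ = ∫ x²·|Ψ|² dx / ∫|Ψ|² dx (integrals over the domain).
Expand each integrand as polynomial × e^(−2ax²) and use ∫x^(2j)·e^(−2ax²) dx = (2j−1)!!/(4a)^j · √(π/(2a)), odd powers → 0; here √(π/(2a)) = 0.75034.
State is unnormalized: ∫|Ψ|² dx = 0.067235, and ∫Ψ*·x²·Ψ dx = 0.018074, so ⟨x²⟩ = 0.018074 / 0.067235.
⟨x²⟩ = 0.26882.

0.269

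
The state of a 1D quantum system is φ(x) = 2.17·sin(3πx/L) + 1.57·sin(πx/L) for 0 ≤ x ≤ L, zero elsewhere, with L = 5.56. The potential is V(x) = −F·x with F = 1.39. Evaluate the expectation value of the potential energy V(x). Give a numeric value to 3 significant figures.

⟨V⟩ = ∫ V(x)·|φ|² dx / ∫|φ|² dx.
On 0 ≤ x ≤ L (j ≠ l): ∫sin²(jπx/L) dx = L/2, ∫sin(jπx/L)·sin(lπx/L) dx = 0; diagonal moments ∫x·sin²(jπx/L) dx = L²/4, ∫x²·sin²(jπx/L) dx = L³·(1/6 − 1/(4j²π²)); cross terms ∫x·sin(jπx/L)·sin(lπx/L) dx = 0 for j + l even and −4jlL²/(π²(j² − l²)²) for j + l odd, ∫x²·sin(jπx/L)·sin(lπx/L) dx = (−1)^(j+l)·4jlL³/(π²(j² − l²)²); higher powers the same way via product-to-sum and parts.
State is unnormalized: ∫|φ|² dx = 19.943, and ∫φ*·V(x)·φ dx = -77.064, so ⟨V⟩ = -77.064 / 19.943.
⟨V⟩ = -3.8642.

-3.86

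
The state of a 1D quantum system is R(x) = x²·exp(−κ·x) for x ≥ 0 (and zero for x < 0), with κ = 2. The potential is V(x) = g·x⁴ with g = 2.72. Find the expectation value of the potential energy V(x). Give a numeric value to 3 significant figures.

17.9

⟨V⟩ = ∫ V(x)·|R|² dx / ∫|R|² dx.
Every integrand reduces to terms xʲ·e^(−2κx) on [0, ∞); use ∫₀^∞ xʲ·e^(−2κx) dx = j!/(2κ)^(j+1).
State is unnormalized: ∫|R|² dx = 0.023438, and ∫R*·V(x)·R dx = 0.41836, so ⟨V⟩ = 0.41836 / 0.023438.
⟨V⟩ = 17.850.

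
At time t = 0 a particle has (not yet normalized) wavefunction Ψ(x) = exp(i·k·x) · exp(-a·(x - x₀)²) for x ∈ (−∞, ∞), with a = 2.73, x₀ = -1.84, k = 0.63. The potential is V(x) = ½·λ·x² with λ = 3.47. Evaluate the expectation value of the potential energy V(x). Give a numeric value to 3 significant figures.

6.03

⟨V⟩ = ∫ V(x)·|Ψ|² dx / ∫|Ψ|² dx.
Gaussian moments (u = x − x₀): ∫u^(2j)·e^(−2au²) du = (2j−1)!!/(4a)^j · √(π/(2a)), odd powers integrate to 0; here √(π/(2a)) = 0.75854.
State is unnormalized: ∫|Ψ|² dx = 0.75854, and ∫Ψ*·V(x)·Ψ dx = 4.5762, so ⟨V⟩ = 4.5762 / 0.75854.
⟨V⟩ = 6.0329.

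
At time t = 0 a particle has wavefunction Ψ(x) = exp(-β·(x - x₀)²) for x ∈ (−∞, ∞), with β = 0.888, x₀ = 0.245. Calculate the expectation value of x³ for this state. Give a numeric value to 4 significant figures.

⟨x³⟩ = ∫ x³·|Ψ|² dx / ∫|Ψ|² dx (integrals over the domain).
Gaussian moments (u = x − x₀): ∫u^(2j)·e^(−2βu²) du = (2j−1)!!/(4β)^j · √(π/(2β)), odd powers integrate to 0; here √(π/(2β)) = 1.3300.
State is unnormalized: ∫|Ψ|² dx = 1.3300, and ∫Ψ*·x³·Ψ dx = 0.29477, so ⟨x³⟩ = 0.29477 / 1.3300.
⟨x³⟩ = 0.22163.

0.2216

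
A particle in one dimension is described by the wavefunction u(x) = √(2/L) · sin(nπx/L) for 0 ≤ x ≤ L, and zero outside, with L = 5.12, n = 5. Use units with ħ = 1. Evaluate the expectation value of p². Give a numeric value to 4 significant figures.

9.412

p² u = −ħ² d²u/dx²; ⟨p²⟩ = −ħ² ∫ u*·u'' dx.
d/dx sin(nπx/L) = (nπ/L)·cos(nπx/L) and d²/dx² sin(nπx/L) = −(nπ/L)²·sin(nπx/L); on 0 ≤ x ≤ L, ∫sin²(nπx/L) dx = L/2 and ∫sin(nπx/L)·cos(nπx/L) dx = 0.
⟨p²⟩ = 9.4124.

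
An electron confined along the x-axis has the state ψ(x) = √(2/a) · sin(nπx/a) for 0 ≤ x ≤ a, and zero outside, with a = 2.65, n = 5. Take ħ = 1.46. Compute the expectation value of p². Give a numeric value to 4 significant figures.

p² ψ = −ħ² d²ψ/dx²; ⟨p²⟩ = −ħ² ∫ ψ*·ψ'' dx.
d/dx sin(nπx/a) = (nπ/a)·cos(nπx/a) and d²/dx² sin(nπx/a) = −(nπ/a)²·sin(nπx/a); on 0 ≤ x ≤ a, ∫sin²(nπx/a) dx = a/2 and ∫sin(nπx/a)·cos(nπx/a) dx = 0.
⟨p²⟩ = 74.895.

74.90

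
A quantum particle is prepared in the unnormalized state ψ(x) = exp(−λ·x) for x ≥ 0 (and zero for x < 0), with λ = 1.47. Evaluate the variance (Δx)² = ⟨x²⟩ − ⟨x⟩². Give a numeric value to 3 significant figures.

0.116

Compute ⟨x⟩ and ⟨x²⟩ separately, then (Δx)² = ⟨x²⟩ − ⟨x⟩².
Every integrand reduces to terms xʲ·e^(−2λx) on [0, ∞); use ∫₀^∞ xʲ·e^(−2λx) dx = j!/(2λ)^(j+1).
Normalization: ∫|ψ|² dx = 0.34014.
⟨x⟩ = 0.34014 and ⟨x²⟩ = 0.23139.
(Δx)² = 0.23139 − (0.34014)² = 0.11569.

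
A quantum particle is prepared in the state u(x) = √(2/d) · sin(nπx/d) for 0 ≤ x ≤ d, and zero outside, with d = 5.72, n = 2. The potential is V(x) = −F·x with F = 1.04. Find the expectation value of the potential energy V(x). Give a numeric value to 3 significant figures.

⟨V⟩ = ∫ V(x)·|u|² dx.
With sin²θ = (1 − cos2θ)/2 on 0 ≤ x ≤ d: ∫sin²(nπx/d) dx = d/2, ∫x·sin²(nπx/d) dx = d²/4, ∫x²·sin²(nπx/d) dx = d³·(1/6 − 1/(4n²π²)); higher powers xᵏ the same way, integrating xᵏ·cos(2nπx/d) by parts.
⟨V⟩ = -2.9744.

-2.97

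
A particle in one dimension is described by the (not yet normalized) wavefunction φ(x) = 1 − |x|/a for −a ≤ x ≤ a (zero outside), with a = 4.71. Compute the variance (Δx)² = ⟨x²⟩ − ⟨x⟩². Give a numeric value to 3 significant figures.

2.22

Compute ⟨x⟩ and ⟨x²⟩ separately, then (Δx)² = ⟨x²⟩ − ⟨x⟩².
φ is even, so ∫ over [−a, a] = 2∫₀ᵃ with φ = 1 − x/a there: ∫₀ᵃ (1 − x/a)² dx = a/3, ∫₀ᵃ x²(1 − x/a)² dx = a³/30, ∫₀ᵃ x⁴(1 − x/a)² dx = a⁵/105.
Normalization: ∫|φ|² dx = 3.1400.
⟨x⟩ = 0.0000 and ⟨x²⟩ = 2.2184.
(Δx)² = 2.2184 − (0.0000)² = 2.2184.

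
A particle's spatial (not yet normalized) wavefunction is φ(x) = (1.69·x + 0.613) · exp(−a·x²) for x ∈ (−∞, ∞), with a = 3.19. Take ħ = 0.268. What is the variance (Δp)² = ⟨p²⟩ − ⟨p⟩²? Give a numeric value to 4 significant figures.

0.4002

Compute ⟨p⟩ and ⟨p²⟩ separately; (Δp)² = ⟨p²⟩ − ⟨p⟩².
Expand each integrand as polynomial × e^(−2ax²) and use ∫x^(2j)·e^(−2ax²) dx = (2j−1)!!/(4a)^j · √(π/(2a)), odd powers → 0; here √(π/(2a)) = 0.70172. Differentiate with the product rule, d/dx e^(−ax²) = −2ax·e^(−ax²).
Normalization: ∫|φ|² dx = 0.42075.
⟨p⟩ = 0.0000 and ⟨p²⟩ = 0.40018.
(Δp)² = 0.40018 − (0.0000)² = 0.40018.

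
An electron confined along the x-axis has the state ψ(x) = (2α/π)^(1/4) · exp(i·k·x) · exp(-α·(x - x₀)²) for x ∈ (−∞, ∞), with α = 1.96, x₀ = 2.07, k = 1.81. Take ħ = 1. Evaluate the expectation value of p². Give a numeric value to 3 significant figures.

p² ψ = −ħ² d²ψ/dx²; ⟨p²⟩ = −ħ² ∫ ψ*·ψ'' dx.
Gaussian moments (u = x − x₀): ∫u^(2j)·e^(−2αu²) du = (2j−1)!!/(4α)^j · √(π/(2α)), odd powers integrate to 0; here √(π/(2α)) = 0.89522. Derivatives: ψ′ = (ik − 2αu)·ψ, ψ″ = ((ik − 2αu)² − 2α)·ψ; the odd-in-u pieces drop out.
⟨p²⟩ = 5.2361.

5.24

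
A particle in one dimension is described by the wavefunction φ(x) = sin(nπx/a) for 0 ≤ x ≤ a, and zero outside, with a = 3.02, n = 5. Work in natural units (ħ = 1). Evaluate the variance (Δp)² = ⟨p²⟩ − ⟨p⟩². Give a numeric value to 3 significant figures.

27.1

Compute ⟨p⟩ and ⟨p²⟩ separately; (Δp)² = ⟨p²⟩ − ⟨p⟩².
d/dx sin(nπx/a) = (nπ/a)·cos(nπx/a) and d²/dx² sin(nπx/a) = −(nπ/a)²·sin(nπx/a); on 0 ≤ x ≤ a, ∫sin²(nπx/a) dx = a/2 and ∫sin(nπx/a)·cos(nπx/a) dx = 0.
Normalization: ∫|φ|² dx = 1.5100.
⟨p⟩ = 0.0000 and ⟨p²⟩ = 27.054.
(Δp)² = 27.054 − (0.0000)² = 27.054.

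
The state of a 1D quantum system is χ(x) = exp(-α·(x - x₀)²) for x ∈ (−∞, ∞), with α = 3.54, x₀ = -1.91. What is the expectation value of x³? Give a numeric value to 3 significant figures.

-7.37

⟨x³⟩ = ∫ x³·|χ|² dx / ∫|χ|² dx (integrals over the domain).
Gaussian moments (u = x − x₀): ∫u^(2j)·e^(−2αu²) du = (2j−1)!!/(4α)^j · √(π/(2α)), odd powers integrate to 0; here √(π/(2α)) = 0.66613.
State is unnormalized: ∫|χ|² dx = 0.66613, and ∫χ*·x³·χ dx = -4.9111, so ⟨x³⟩ = -4.9111 / 0.66613.
⟨x³⟩ = -7.3725.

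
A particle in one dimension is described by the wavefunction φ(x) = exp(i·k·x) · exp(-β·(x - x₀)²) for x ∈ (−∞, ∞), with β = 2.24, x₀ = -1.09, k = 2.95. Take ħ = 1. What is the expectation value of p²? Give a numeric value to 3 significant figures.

p² φ = −ħ² d²φ/dx²; ⟨p²⟩ = −ħ² ∫ φ*·φ'' dx / ∫|φ|² dx.
Gaussian moments (u = x − x₀): ∫u^(2j)·e^(−2βu²) du = (2j−1)!!/(4β)^j · √(π/(2β)), odd powers integrate to 0; here √(π/(2β)) = 0.83741. Derivatives: φ′ = (ik − 2βu)·φ, φ″ = ((ik − 2βu)² − 2β)·φ; the odd-in-u pieces drop out.
State is unnormalized: ∫|φ|² dx = 0.83741, and ∫φ*·(−ħ² φ'') dx = 9.1633, so ⟨p²⟩ = 9.1633 / 0.83741.
⟨p²⟩ = 10.943.

10.9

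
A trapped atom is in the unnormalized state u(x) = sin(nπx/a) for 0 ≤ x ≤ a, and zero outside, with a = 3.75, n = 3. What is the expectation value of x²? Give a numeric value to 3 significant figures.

4.61

⟨x²⟩ = ∫ x²·|u|² dx / ∫|u|² dx (integrals over the domain).
With sin²θ = (1 − cos2θ)/2 on 0 ≤ x ≤ a: ∫sin²(nπx/a) dx = a/2, ∫x·sin²(nπx/a) dx = a²/4, ∫x²·sin²(nπx/a) dx = a³·(1/6 − 1/(4n²π²)); higher powers xᵏ the same way, integrating xᵏ·cos(2nπx/a) by parts.
State is unnormalized: ∫|u|² dx = 1.8750, and ∫u*·x²·u dx = 8.6406, so ⟨x²⟩ = 8.6406 / 1.8750.
⟨x²⟩ = 4.6083.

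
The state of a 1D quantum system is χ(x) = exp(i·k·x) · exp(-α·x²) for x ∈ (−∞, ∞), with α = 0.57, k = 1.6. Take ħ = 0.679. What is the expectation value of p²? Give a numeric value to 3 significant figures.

p² χ = −ħ² d²χ/dx²; ⟨p²⟩ = −ħ² ∫ χ*·χ'' dx / ∫|χ|² dx.
Gaussian moments: ∫x^(2j)·e^(−2αx²) dx = (2j−1)!!/(4α)^j · √(π/(2α)), odd powers integrate to 0; here √(π/(2α)) = 1.6601. Derivatives: χ′ = (ik − 2αx)·χ, χ″ = ((ik − 2αx)² − 2α)·χ; the odd-in-x pieces drop out.
State is unnormalized: ∫|χ|² dx = 1.6601, and ∫χ*·(−ħ² χ'') dx = 2.3956, so ⟨p²⟩ = 2.3956 / 1.6601.
⟨p²⟩ = 1.4431.

1.44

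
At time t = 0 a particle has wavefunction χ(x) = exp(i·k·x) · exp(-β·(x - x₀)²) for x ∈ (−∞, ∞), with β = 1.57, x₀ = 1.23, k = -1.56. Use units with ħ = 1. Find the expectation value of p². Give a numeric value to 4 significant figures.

4.004

p² χ = −ħ² d²χ/dx²; ⟨p²⟩ = −ħ² ∫ χ*·χ'' dx / ∫|χ|² dx.
Gaussian moments (u = x − x₀): ∫u^(2j)·e^(−2βu²) du = (2j−1)!!/(4β)^j · √(π/(2β)), odd powers integrate to 0; here √(π/(2β)) = 1.0003. Derivatives: χ′ = (ik − 2βu)·χ, χ″ = ((ik − 2βu)² − 2β)·χ; the odd-in-u pieces drop out.
State is unnormalized: ∫|χ|² dx = 1.0003, and ∫χ*·(−ħ² χ'') dx = 4.0046, so ⟨p²⟩ = 4.0046 / 1.0003.
⟨p²⟩ = 4.0036.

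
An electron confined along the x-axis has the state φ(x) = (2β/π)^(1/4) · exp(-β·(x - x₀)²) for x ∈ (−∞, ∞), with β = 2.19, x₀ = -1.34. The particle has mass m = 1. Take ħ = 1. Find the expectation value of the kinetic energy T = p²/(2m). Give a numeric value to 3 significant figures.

T = −(ħ²/2m) d²/dx², so ⟨T⟩ = −(ħ²/2m) ∫ φ*·φ'' dx; with m = 1.
Gaussian moments (u = x − x₀): ∫u^(2j)·e^(−2βu²) du = (2j−1)!!/(4β)^j · √(π/(2β)), odd powers integrate to 0; here √(π/(2β)) = 0.84691. Derivatives: d/dx e^(−βu²) = −2βu·e^(−βu²), d²/dx² e^(−βu²) = (4β²u² − 2β)·e^(−βu²).
⟨T⟩ = 1.0950.

1.10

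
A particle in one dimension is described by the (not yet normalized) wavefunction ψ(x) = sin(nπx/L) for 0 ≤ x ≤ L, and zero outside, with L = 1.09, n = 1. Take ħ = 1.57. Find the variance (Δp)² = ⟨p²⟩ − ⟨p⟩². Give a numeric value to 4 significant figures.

Compute ⟨p⟩ and ⟨p²⟩ separately; (Δp)² = ⟨p²⟩ − ⟨p⟩².
d/dx sin(nπx/L) = (nπ/L)·cos(nπx/L) and d²/dx² sin(nπx/L) = −(nπ/L)²·sin(nπx/L); on 0 ≤ x ≤ L, ∫sin²(nπx/L) dx = L/2 and ∫sin(nπx/L)·cos(nπx/L) dx = 0.
Normalization: ∫|ψ|² dx = 0.54500.
⟨p⟩ = 0.0000 and ⟨p²⟩ = 20.476.
(Δp)² = 20.476 − (0.0000)² = 20.476.

20.48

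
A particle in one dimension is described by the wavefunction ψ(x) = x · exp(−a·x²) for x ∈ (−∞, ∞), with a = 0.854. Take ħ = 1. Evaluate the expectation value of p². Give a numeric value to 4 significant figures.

p² ψ = −ħ² d²ψ/dx²; ⟨p²⟩ = −ħ² ∫ ψ*·ψ'' dx / ∫|ψ|² dx.
Expand each integrand as polynomial × e^(−2ax²) and use ∫x^(2j)·e^(−2ax²) dx = (2j−1)!!/(4a)^j · √(π/(2a)), odd powers → 0; here √(π/(2a)) = 1.3562. Differentiate with the product rule, d/dx e^(−ax²) = −2ax·e^(−ax²).
State is unnormalized: ∫|ψ|² dx = 0.39702, and ∫ψ*·(−ħ² ψ'') dx = 1.0172, so ⟨p²⟩ = 1.0172 / 0.39702.
⟨p²⟩ = 2.5620.

2.562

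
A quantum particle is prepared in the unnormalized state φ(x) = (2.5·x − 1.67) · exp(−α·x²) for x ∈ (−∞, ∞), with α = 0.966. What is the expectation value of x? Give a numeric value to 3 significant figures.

-0.490

⟨x⟩ = ∫ x·|φ|² dx / ∫|φ|² dx (integrals over the domain).
Expand each integrand as polynomial × e^(−2αx²) and use ∫x^(2j)·e^(−2αx²) dx = (2j−1)!!/(4α)^j · √(π/(2α)), odd powers → 0; here √(π/(2α)) = 1.2752.
State is unnormalized: ∫|φ|² dx = 5.6189, and ∫φ*·x·φ dx = -2.7556, so ⟨x⟩ = -2.7556 / 5.6189.
⟨x⟩ = -0.49042.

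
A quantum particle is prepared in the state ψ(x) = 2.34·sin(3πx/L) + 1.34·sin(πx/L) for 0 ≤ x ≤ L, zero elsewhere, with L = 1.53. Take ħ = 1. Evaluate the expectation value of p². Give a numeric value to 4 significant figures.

29.62

p² ψ = −ħ² d²ψ/dx²; ⟨p²⟩ = −ħ² ∫ ψ*·ψ'' dx / ∫|ψ|² dx.
d²/dx² sin(jπx/L) = −(jπ/L)²·sin(jπx/L); on 0 ≤ x ≤ L, ∫sin²(jπx/L) dx = L/2 and ∫sin(jπx/L)·sin(lπx/L) dx = 0 for j ≠ l, so only diagonal terms survive in ∫|ψ|² and ∫ψ·ψ″; ∫ψ·ψ′ dx = [ψ²/2] between the walls = 0.
State is unnormalized: ∫|ψ|² dx = 5.5625, and ∫ψ*·(−ħ² ψ'') dx = 164.74, so ⟨p²⟩ = 164.74 / 5.5625.
⟨p²⟩ = 29.616.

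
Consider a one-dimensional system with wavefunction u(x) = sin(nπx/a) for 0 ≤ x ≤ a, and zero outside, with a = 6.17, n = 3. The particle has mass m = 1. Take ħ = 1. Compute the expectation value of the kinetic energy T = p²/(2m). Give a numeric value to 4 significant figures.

1.167

T = −(ħ²/2m) d²/dx², so ⟨T⟩ = −(ħ²/2m) ∫ u*·u'' dx / ∫|u|² dx; with m = 1.
d/dx sin(nπx/a) = (nπ/a)·cos(nπx/a) and d²/dx² sin(nπx/a) = −(nπ/a)²·sin(nπx/a); on 0 ≤ x ≤ a, ∫sin²(nπx/a) dx = a/2 and ∫sin(nπx/a)·cos(nπx/a) dx = 0.
State is unnormalized: ∫|u|² dx = 3.0850, and ∫u*·(−ħ²/2m · u'') dx = 3.5991, so ⟨T⟩ = 3.5991 / 3.0850.
⟨T⟩ = 1.1667.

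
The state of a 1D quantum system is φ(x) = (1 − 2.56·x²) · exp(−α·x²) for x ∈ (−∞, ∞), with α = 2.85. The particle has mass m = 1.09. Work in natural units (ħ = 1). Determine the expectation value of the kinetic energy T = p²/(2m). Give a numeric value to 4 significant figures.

T = −(ħ²/2m) d²/dx², so ⟨T⟩ = −(ħ²/2m) ∫ φ*·φ'' dx / ∫|φ|² dx; with m = 1.09.
Expand each integrand as polynomial × e^(−2αx²) and use ∫x^(2j)·e^(−2αx²) dx = (2j−1)!!/(4α)^j · √(π/(2α)), odd powers → 0; here √(π/(2α)) = 0.74240. Differentiate with the product rule, d/dx e^(−αx²) = −2αx·e^(−αx²).
State is unnormalized: ∫|φ|² dx = 0.52128, and ∫φ*·(−ħ²/2m · φ'') dx = 1.7491, so ⟨T⟩ = 1.7491 / 0.52128.
⟨T⟩ = 3.3553.

3.355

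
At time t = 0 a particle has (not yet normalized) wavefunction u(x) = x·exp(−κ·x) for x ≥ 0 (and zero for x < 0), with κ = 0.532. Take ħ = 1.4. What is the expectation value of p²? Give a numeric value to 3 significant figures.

p² u = −ħ² d²u/dx²; ⟨p²⟩ = −ħ² ∫ u*·u'' dx / ∫|u|² dx.
Differentiate x·exp(−κ·x) with the product rule; every integrand then reduces to terms xʲ·e^(−2κx) on [0, ∞), with ∫₀^∞ xʲ·e^(−2κx) dx = j!/(2κ)^(j+1).
State is unnormalized: ∫|u|² dx = 1.6604, and ∫u*·(−ħ² u'') dx = 0.92105, so ⟨p²⟩ = 0.92105 / 1.6604.
⟨p²⟩ = 0.55473.

0.555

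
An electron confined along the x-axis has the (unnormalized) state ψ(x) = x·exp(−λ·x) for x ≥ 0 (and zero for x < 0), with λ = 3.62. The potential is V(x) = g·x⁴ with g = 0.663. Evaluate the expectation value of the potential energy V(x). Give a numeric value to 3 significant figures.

⟨V⟩ = ∫ V(x)·|ψ|² dx / ∫|ψ|² dx.
Every integrand reduces to terms xʲ·e^(−2λx) on [0, ∞); use ∫₀^∞ xʲ·e^(−2λx) dx = j!/(2λ)^(j+1).
State is unnormalized: ∫|ψ|² dx = 0.0052700, and ∫ψ*·V(x)·ψ dx = 0.00045780, so ⟨V⟩ = 0.00045780 / 0.0052700.
⟨V⟩ = 0.086868.

0.0869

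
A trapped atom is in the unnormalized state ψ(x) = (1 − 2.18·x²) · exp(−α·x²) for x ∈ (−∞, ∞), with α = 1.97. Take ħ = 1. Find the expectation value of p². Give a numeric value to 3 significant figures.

p² ψ = −ħ² d²ψ/dx²; ⟨p²⟩ = −ħ² ∫ ψ*·ψ'' dx / ∫|ψ|² dx.
Expand each integrand as polynomial × e^(−2αx²) and use ∫x^(2j)·e^(−2αx²) dx = (2j−1)!!/(4α)^j · √(π/(2α)), odd powers → 0; here √(π/(2α)) = 0.89295. Differentiate with the product rule, d/dx e^(−αx²) = −2αx·e^(−αx²).
State is unnormalized: ∫|ψ|² dx = 0.60391, and ∫ψ*·(−ħ² ψ'') dx = 3.6749, so ⟨p²⟩ = 3.6749 / 0.60391.
⟨p²⟩ = 6.0851.

6.09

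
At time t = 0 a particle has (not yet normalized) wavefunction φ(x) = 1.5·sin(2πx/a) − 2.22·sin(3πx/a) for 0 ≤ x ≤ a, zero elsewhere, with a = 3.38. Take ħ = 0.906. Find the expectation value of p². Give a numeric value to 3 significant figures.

p² φ = −ħ² d²φ/dx²; ⟨p²⟩ = −ħ² ∫ φ*·φ'' dx / ∫|φ|² dx.
d²/dx² sin(jπx/a) = −(jπ/a)²·sin(jπx/a); on 0 ≤ x ≤ a, ∫sin²(jπx/a) dx = a/2 and ∫sin(jπx/a)·sin(lπx/a) dx = 0 for j ≠ l, so only diagonal terms survive in ∫|φ|² and ∫φ·φ″; ∫φ·φ′ dx = [φ²/2] between the walls = 0.
State is unnormalized: ∫|φ|² dx = 12.131, and ∫φ*·(−ħ² φ'') dx = 63.942, so ⟨p²⟩ = 63.942 / 12.131.
⟨p²⟩ = 5.2708.

5.27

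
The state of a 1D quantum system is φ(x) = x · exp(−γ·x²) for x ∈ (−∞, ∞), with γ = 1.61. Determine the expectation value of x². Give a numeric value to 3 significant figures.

0.466

⟨x²⟩ = ∫ x²·|φ|² dx / ∫|φ|² dx (integrals over the domain).
Expand each integrand as polynomial × e^(−2γx²) and use ∫x^(2j)·e^(−2γx²) dx = (2j−1)!!/(4γ)^j · √(π/(2γ)), odd powers → 0; here √(π/(2γ)) = 0.98775.
State is unnormalized: ∫|φ|² dx = 0.15338, and ∫φ*·x²·φ dx = 0.071449, so ⟨x²⟩ = 0.071449 / 0.15338.
⟨x²⟩ = 0.46584.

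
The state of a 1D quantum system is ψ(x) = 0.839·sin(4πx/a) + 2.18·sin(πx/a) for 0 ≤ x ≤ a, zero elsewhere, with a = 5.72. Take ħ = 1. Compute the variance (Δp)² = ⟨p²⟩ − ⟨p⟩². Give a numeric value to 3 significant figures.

0.885

Compute ⟨p⟩ and ⟨p²⟩ separately; (Δp)² = ⟨p²⟩ − ⟨p⟩².
d²/dx² sin(jπx/a) = −(jπ/a)²·sin(jπx/a); on 0 ≤ x ≤ a, ∫sin²(jπx/a) dx = a/2 and ∫sin(jπx/a)·sin(lπx/a) dx = 0 for j ≠ l, so only diagonal terms survive in ∫|ψ|² and ∫ψ·ψ″; ∫ψ·ψ′ dx = [ψ²/2] between the walls = 0.
Normalization: ∫|ψ|² dx = 15.605.
⟨p⟩ = 0.0000 and ⟨p²⟩ = 0.88540.
(Δp)² = 0.88540 − (0.0000)² = 0.88540.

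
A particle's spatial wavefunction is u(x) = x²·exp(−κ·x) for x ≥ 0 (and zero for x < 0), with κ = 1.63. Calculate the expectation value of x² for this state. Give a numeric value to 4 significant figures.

⟨x²⟩ = ∫ x²·|u|² dx / ∫|u|² dx (integrals over the domain).
Every integrand reduces to terms xʲ·e^(−2κx) on [0, ∞); use ∫₀^∞ xʲ·e^(−2κx) dx = j!/(2κ)^(j+1).
State is unnormalized: ∫|u|² dx = 0.065181, and ∫u*·x²·u dx = 0.18400, so ⟨x²⟩ = 0.18400 / 0.065181.
⟨x²⟩ = 2.8228.

2.823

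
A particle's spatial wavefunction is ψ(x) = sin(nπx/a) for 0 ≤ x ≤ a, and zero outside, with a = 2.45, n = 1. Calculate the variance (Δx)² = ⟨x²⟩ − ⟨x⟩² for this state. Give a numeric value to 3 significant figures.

0.196

Compute ⟨x⟩ and ⟨x²⟩ separately, then (Δx)² = ⟨x²⟩ − ⟨x⟩².
With sin²θ = (1 − cos2θ)/2 on 0 ≤ x ≤ a: ∫sin²(nπx/a) dx = a/2, ∫x·sin²(nπx/a) dx = a²/4, ∫x²·sin²(nπx/a) dx = a³·(1/6 − 1/(4n²π²)); higher powers xᵏ the same way, integrating xᵏ·cos(2nπx/a) by parts.
Normalization: ∫|ψ|² dx = 1.2250.
⟨x⟩ = 1.2250 and ⟨x²⟩ = 1.6967.
(Δx)² = 1.6967 − (1.2250)² = 0.19612.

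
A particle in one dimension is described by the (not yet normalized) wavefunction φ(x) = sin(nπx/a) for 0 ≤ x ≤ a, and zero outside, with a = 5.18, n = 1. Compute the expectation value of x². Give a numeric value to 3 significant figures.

7.58

⟨x²⟩ = ∫ x²·|φ|² dx / ∫|φ|² dx (integrals over the domain).
With sin²θ = (1 − cos2θ)/2 on 0 ≤ x ≤ a: ∫sin²(nπx/a) dx = a/2, ∫x·sin²(nπx/a) dx = a²/4, ∫x²·sin²(nπx/a) dx = a³·(1/6 − 1/(4n²π²)); higher powers xᵏ the same way, integrating xᵏ·cos(2nπx/a) by parts.
State is unnormalized: ∫|φ|² dx = 2.5900, and ∫φ*·x²·φ dx = 19.645, so ⟨x²⟩ = 19.645 / 2.5900.
⟨x²⟩ = 7.5848.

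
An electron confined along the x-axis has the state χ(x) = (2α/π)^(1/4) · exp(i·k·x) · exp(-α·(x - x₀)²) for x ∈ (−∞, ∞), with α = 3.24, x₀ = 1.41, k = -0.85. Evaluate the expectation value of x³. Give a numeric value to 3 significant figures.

⟨x³⟩ = ∫ x³·|χ|² dx (integrals over the domain).
Gaussian moments (u = x − x₀): ∫u^(2j)·e^(−2αu²) du = (2j−1)!!/(4α)^j · √(π/(2α)), odd powers integrate to 0; here √(π/(2α)) = 0.69629.
⟨x³⟩ = 3.1296.

3.13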